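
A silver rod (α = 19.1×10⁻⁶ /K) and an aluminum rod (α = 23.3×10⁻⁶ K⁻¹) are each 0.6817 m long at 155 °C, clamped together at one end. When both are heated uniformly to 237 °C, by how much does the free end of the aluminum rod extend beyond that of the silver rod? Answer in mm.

0.235 mm

ΔT = 82 K
silver: ΔL = 19.1×10⁻⁶ × 0.6817 m × 82 = 1.0677×10⁻³ m = 1.0677 mm
aluminum: ΔL = 23.3×10⁻⁶ × 0.6817 m × 82 = 1.3025×10⁻³ m = 1.3025 mm
difference = 1.3025 − 1.0677 = 0.2348 mm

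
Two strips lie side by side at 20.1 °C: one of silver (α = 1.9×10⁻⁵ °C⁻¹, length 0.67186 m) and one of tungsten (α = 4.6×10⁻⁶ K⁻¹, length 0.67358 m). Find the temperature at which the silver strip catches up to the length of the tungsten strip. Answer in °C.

T = 198.0 °C

Equal length when α₁L₁ΔT − α₂L₂ΔT = L₂ − L₁ = 1.72×10⁻³ m
α₁L₁ = 1.276534×10⁻⁵, α₂L₂ = 3.098468×10⁻⁶ → Δ(αL) = 9.666872×10⁻⁶ m/K
ΔT = 1.72×10⁻³ / 9.666872×10⁻⁶ = 177.927 K, so T = 20.1 + 177.927 = 198.027 °C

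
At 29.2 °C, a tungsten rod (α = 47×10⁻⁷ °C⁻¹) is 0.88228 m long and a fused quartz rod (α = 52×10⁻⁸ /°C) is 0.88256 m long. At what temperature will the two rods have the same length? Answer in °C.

Equal length when α₁L₁ΔT − α₂L₂ΔT = L₂ − L₁ = 2.80×10⁻⁴ m
α₁L₁ = 4.146716×10⁻⁶, α₂L₂ = 4.589312×10⁻⁷ → Δ(αL) = 3.6877848×10⁻⁶ m/K
ΔT = 2.80×10⁻⁴ / 3.6877848×10⁻⁶ = 75.926 K, so T = 29.2 + 75.926 = 105.126 °C

T = 105.1 °C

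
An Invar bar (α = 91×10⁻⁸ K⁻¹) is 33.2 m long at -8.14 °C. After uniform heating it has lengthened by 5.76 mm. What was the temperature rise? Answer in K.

ΔT = 191 K

ΔL = αL₀ΔT ⇒ ΔT = ΔL / (αL₀)
ΔT = 5.76×10⁻³ m / (91×10⁻⁸ × 33.2 m) = 190.65 K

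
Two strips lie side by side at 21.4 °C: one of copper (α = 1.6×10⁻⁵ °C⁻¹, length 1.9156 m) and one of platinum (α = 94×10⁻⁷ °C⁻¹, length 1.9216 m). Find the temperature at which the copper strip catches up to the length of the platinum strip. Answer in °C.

T = 498.1 °C

Equal length when α₁L₁ΔT − α₂L₂ΔT = L₂ − L₁ = 6.00×10⁻³ m
α₁L₁ = 3.06496×10⁻⁵, α₂L₂ = 1.806304×10⁻⁵ → Δ(αL) = 1.258656×10⁻⁵ m/K
ΔT = 6.00×10⁻³ / 1.258656×10⁻⁵ = 476.699 K, so T = 21.4 + 476.699 = 498.099 °C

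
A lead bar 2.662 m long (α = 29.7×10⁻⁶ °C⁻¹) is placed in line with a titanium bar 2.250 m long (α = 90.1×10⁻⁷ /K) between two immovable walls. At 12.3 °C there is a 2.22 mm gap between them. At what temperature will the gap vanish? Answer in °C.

T = 34.6 °C

Gap closes when ΔL₁ + ΔL₂ = 2.22 mm = 2.22×10⁻³ m
(α₁L₁ + α₂L₂)ΔT = g
α₁L₁ + α₂L₂ = 29.7×10⁻⁶×2.662 + 90.1×10⁻⁷×2.250 = 9.93339×10⁻⁵ m/K
ΔT = 2.22×10⁻³ / 9.93339×10⁻⁵ = 22.349 K
T = 12.3 + 22.349 = 34.649 °C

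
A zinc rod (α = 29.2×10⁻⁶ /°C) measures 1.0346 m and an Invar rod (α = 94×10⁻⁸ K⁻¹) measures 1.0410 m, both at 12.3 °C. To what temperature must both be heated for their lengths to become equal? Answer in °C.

L₁(1 + α₁ΔT) = L₂(1 + α₂ΔT) ⇒ ΔT = (L₂ − L₁)/(α₁L₁ − α₂L₂)
L₂ − L₁ = 1.0410 − 1.0346 = 6.40×10⁻³ m
α₁L₁ − α₂L₂ = 29.2×10⁻⁶×1.0346 − 94×10⁻⁸×1.0410 = 2.923178×10⁻⁵ m/K
ΔT = 6.40×10⁻³ / 2.923178×10⁻⁵ = 218.940 K
T = 12.3 + 218.940 = 231.240 °C

T = 231.2 °C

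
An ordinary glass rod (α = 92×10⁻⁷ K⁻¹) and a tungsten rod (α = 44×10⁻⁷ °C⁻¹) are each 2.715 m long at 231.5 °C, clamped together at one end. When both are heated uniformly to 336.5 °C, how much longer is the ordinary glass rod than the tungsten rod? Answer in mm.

1.37 mm

ΔT = 105.0 K
ordinary glass: ΔL = 92×10⁻⁷ × 2.715 m × 105.0 = 2.6227×10⁻³ m = 2.6227 mm
tungsten: ΔL = 44×10⁻⁷ × 2.715 m × 105.0 = 1.2543×10⁻³ m = 1.2543 mm
difference = 2.6227 − 1.2543 = 1.3684 mm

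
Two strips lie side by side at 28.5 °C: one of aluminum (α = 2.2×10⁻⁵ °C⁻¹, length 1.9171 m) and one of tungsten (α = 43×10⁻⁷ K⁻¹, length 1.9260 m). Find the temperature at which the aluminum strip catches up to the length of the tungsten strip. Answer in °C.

Equal length when α₁L₁ΔT − α₂L₂ΔT = L₂ − L₁ = 8.90×10⁻³ m
α₁L₁ = 4.21762×10⁻⁵, α₂L₂ = 8.2818×10⁻⁶ → Δ(αL) = 3.38944×10⁻⁵ m/K
ΔT = 8.90×10⁻³ / 3.38944×10⁻⁵ = 262.580 K, so T = 28.5 + 262.580 = 291.080 °C

T = 291.1 °C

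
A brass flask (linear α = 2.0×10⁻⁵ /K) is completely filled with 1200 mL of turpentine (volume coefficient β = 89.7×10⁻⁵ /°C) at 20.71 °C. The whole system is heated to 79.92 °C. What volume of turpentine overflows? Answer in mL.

The flask also expands: β_container ≈ 3α = 6.0×10⁻⁵ /K
Net overflow = V₀(β_liq − 3α_cont)ΔT
β − 3α = 8.97×10⁻⁴ − 6.0×10⁻⁵ = 8.37×10⁻⁴ /K; ΔT = 59.21 K
ΔV = 1200 × 8.37×10⁻⁴ × 59.21 = 59.5 mL

59.5 mL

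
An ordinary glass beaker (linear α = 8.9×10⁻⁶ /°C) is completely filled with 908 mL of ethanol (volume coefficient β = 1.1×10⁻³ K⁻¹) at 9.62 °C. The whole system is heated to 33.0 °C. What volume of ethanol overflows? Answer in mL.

The beaker also expands: β_container ≈ 3α = 2.67×10⁻⁵ /K
Net overflow = V₀(β_liq − 3α_cont)ΔT
β − 3α = 1.10×10⁻³ − 2.67×10⁻⁵ = 1.0733×10⁻³ /K; ΔT = 23.38 K
ΔV = 908 × 1.0733×10⁻³ × 23.38 = 22.8 mL

22.8 mL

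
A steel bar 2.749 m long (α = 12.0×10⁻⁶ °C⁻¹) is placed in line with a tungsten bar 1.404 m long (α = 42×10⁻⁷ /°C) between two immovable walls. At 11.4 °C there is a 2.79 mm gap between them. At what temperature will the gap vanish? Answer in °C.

α₁L₁ = 3.2988×10⁻⁵ m/K, α₂L₂ = 5.8968×10⁻⁶ m/K → total 3.88848×10⁻⁵ m/K
ΔT = g/(α₁L₁+α₂L₂) = 2.79×10⁻³ / 3.88848×10⁻⁵ = 71.750 K
T = 11.4 + 71.750 = 83.150 °C

T = 83.2 °C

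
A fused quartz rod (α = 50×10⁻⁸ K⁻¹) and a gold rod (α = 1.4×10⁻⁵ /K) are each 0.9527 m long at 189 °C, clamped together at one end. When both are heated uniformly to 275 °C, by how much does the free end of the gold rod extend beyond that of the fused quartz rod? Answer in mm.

ΔT = 86 K
fused quartz: ΔL = 50×10⁻⁸ × 0.9527 m × 86 = 4.0966×10⁻⁵ m = 0.040966 mm
gold: ΔL = 1.4×10⁻⁵ × 0.9527 m × 86 = 1.1471×10⁻³ m = 1.1471 mm
difference = 1.1471 − 0.040966 = 1.106134 mm

1.11 mm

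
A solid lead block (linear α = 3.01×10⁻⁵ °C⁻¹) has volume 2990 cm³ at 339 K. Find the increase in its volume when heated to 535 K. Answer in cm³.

Isotropic solid: β ≈ 3α = 9.0×10⁻⁵ /K; ΔT = 196 K
ΔV = 3αV₀ΔT = 3(3.01×10⁻⁵)(2990)(196) = 52.9 cm³

ΔV = 52.9 cm³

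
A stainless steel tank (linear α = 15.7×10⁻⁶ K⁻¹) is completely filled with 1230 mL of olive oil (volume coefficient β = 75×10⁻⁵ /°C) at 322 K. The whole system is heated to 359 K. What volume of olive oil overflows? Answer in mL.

32.0 mL

The tank also expands: β_container ≈ 3α = 4.71×10⁻⁵ /K
Net overflow = V₀(β_liq − 3α_cont)ΔT
β − 3α = 7.50×10⁻⁴ − 4.71×10⁻⁵ = 7.029×10⁻⁴ /K; ΔT = 37 K
ΔV = 1230 × 7.029×10⁻⁴ × 37 = 32.0 mL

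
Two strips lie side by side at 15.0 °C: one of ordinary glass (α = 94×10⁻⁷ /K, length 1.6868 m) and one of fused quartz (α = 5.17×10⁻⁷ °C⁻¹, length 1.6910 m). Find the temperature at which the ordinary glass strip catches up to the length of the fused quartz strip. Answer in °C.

Equal length when α₁L₁ΔT − α₂L₂ΔT = L₂ − L₁ = 4.20×10⁻³ m
α₁L₁ = 1.585592×10⁻⁵, α₂L₂ = 8.74247×10⁻⁷ → Δ(αL) = 1.4981673×10⁻⁵ m/K
ΔT = 4.20×10⁻³ / 1.4981673×10⁻⁵ = 280.343 K, so T = 15.0 + 280.343 = 295.343 °C

T = 295.3 °C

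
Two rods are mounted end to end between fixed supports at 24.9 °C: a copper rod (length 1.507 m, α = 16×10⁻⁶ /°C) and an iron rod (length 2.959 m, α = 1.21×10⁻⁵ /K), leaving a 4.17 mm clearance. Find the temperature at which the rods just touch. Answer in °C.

Gap closes when ΔL₁ + ΔL₂ = 4.17 mm = 4.17×10⁻³ m
(α₁L₁ + α₂L₂)ΔT = g
α₁L₁ + α₂L₂ = 16×10⁻⁶×1.507 + 1.21×10⁻⁵×2.959 = 5.99159×10⁻⁵ m/K
ΔT = 4.17×10⁻³ / 5.99159×10⁻⁵ = 69.598 K
T = 24.9 + 69.598 = 94.498 °C

T = 94.5 °C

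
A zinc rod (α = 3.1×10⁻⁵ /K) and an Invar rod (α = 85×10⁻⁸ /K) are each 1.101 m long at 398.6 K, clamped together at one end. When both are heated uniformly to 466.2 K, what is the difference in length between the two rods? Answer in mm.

2.24 mm

ΔT = 67.6 K
zinc: ΔL = 3.1×10⁻⁵ × 1.101 m × 67.6 = 2.3073×10⁻³ m = 2.3073 mm
Invar: ΔL = 85×10⁻⁸ × 1.101 m × 67.6 = 6.3263×10⁻⁵ m = 0.063263 mm
difference = 2.3073 − 0.063263 = 2.244037 mm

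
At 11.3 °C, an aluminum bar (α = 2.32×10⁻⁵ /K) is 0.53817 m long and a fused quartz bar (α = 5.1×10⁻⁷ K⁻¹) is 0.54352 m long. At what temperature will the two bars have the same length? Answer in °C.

T = 449.5 °C

Equal length when α₁L₁ΔT − α₂L₂ΔT = L₂ − L₁ = 5.35×10⁻³ m
α₁L₁ = 1.2485544×10⁻⁵, α₂L₂ = 2.771952×10⁻⁷ → Δ(αL) = 1.22083488×10⁻⁵ m/K
ΔT = 5.35×10⁻³ / 1.22083488×10⁻⁵ = 438.225 K, so T = 11.3 + 438.225 = 449.525 °C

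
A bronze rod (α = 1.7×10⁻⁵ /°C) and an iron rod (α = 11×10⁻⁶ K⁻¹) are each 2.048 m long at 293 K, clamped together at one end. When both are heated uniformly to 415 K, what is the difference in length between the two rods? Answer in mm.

ΔT = 122 K
bronze: ΔL = 1.7×10⁻⁵ × 2.048 m × 122 = 4.2476×10⁻³ m = 4.2476 mm
iron: ΔL = 11×10⁻⁶ × 2.048 m × 122 = 2.7484×10⁻³ m = 2.7484 mm
difference = 4.2476 − 2.7484 = 1.4992 mm

1.50 mm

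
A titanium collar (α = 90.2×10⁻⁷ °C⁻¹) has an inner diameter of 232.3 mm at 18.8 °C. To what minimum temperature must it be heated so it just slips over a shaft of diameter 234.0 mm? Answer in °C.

T = 830 °C

Required Δd = 234.0 − 232.3 = 1.7 mm
Δd = αd₀ΔT ⇒ ΔT = Δd/(αd₀) = 1.7 / (90.2×10⁻⁷ × 232.3) = 811.32 K
T_min = 18.8 + 811.32 = 830.12 °C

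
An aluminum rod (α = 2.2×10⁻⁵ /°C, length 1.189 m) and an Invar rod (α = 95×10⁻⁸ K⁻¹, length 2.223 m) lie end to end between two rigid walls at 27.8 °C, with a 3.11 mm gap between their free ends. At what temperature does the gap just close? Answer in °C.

Gap closes when ΔL₁ + ΔL₂ = 3.11 mm = 3.11×10⁻³ m
(α₁L₁ + α₂L₂)ΔT = g
α₁L₁ + α₂L₂ = 2.2×10⁻⁵×1.189 + 95×10⁻⁸×2.223 = 2.826985×10⁻⁵ m/K
ΔT = 3.11×10⁻³ / 2.826985×10⁻⁵ = 110.01 K
T = 27.8 + 110.01 = 137.81 °C

T = 138 °C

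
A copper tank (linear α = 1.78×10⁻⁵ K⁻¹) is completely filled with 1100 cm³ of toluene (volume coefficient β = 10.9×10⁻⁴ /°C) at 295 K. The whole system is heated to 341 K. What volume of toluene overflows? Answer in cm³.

The tank also expands: β_container ≈ 3α = 5.34×10⁻⁵ /K
Net overflow = V₀(β_liq − 3α_cont)ΔT
β − 3α = 1.09×10⁻³ − 5.34×10⁻⁵ = 1.0366×10⁻³ /K; ΔT = 46 K
ΔV = 1100 × 1.0366×10⁻³ × 46 = 52.5 cm³

52.5 cm³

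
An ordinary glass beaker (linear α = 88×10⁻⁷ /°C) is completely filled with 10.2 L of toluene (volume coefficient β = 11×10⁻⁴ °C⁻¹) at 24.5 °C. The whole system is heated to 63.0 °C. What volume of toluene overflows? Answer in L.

The beaker also expands: β_container ≈ 3α = 2.64×10⁻⁵ /K
Net overflow = V₀(β_liq − 3α_cont)ΔT
β − 3α = 1.10×10⁻³ − 2.64×10⁻⁵ = 1.0736×10⁻³ /K; ΔT = 38.5 K
ΔV = 10.2 × 1.0736×10⁻³ × 38.5 = 0.422 L

0.422 L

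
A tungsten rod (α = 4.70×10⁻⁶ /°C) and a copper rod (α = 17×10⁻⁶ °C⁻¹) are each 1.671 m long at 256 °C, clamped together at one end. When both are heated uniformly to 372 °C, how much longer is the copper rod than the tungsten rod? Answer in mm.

ΔT = 116 K
tungsten: ΔL = 4.70×10⁻⁶ × 1.671 m × 116 = 9.1103×10⁻⁴ m = 0.91103 mm
copper: ΔL = 17×10⁻⁶ × 1.671 m × 116 = 3.2952×10⁻³ m = 3.2952 mm
difference = 3.2952 − 0.91103 = 2.38417 mm

2.38 mm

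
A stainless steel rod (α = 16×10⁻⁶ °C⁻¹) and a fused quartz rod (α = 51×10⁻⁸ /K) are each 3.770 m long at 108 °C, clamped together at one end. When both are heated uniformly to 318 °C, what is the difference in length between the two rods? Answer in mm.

12.3 mm

ΔT = 210 K
stainless steel: ΔL = 16×10⁻⁶ × 3.770 m × 210 = 1.2667×10⁻² m = 12.667 mm
fused quartz: ΔL = 51×10⁻⁸ × 3.770 m × 210 = 4.0377×10⁻⁴ m = 0.40377 mm
difference = 12.667 − 0.40377 = 12.26323 mm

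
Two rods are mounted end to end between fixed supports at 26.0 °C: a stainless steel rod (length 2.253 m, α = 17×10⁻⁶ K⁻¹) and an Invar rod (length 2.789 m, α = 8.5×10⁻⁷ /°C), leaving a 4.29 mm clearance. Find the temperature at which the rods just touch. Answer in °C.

T = 131 °C

α₁L₁ = 3.8301×10⁻⁵ m/K, α₂L₂ = 2.37065×10⁻⁶ m/K → total 4.067165×10⁻⁵ m/K
ΔT = g/(α₁L₁+α₂L₂) = 4.29×10⁻³ / 4.067165×10⁻⁵ = 105.48 K
T = 26.0 + 105.48 = 131.48 °C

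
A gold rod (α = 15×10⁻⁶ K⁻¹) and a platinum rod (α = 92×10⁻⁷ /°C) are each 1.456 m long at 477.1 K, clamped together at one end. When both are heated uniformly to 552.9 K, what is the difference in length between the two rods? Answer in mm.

0.640 mm

ΔT = 75.8 K
gold: ΔL = 15×10⁻⁶ × 1.456 m × 75.8 = 1.6555×10⁻³ m = 1.6555 mm
platinum: ΔL = 92×10⁻⁷ × 1.456 m × 75.8 = 1.0154×10⁻³ m = 1.0154 mm
difference = 1.6555 − 1.0154 = 0.6401 mm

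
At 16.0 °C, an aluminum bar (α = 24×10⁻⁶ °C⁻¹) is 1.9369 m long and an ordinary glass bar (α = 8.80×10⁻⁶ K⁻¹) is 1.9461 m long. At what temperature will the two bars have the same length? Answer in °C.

T = 329.4 °C

Equal length when α₁L₁ΔT − α₂L₂ΔT = L₂ − L₁ = 9.20×10⁻³ m
α₁L₁ = 4.64856×10⁻⁵, α₂L₂ = 1.712568×10⁻⁵ → Δ(αL) = 2.935992×10⁻⁵ m/K
ΔT = 9.20×10⁻³ / 2.935992×10⁻⁵ = 313.352 K, so T = 16.0 + 313.352 = 329.352 °C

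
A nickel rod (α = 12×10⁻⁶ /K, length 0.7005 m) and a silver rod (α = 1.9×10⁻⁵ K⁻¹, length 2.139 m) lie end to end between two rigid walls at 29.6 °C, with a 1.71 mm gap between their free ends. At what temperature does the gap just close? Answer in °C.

α₁L₁ = 8.406×10⁻⁶ m/K, α₂L₂ = 4.0641×10⁻⁵ m/K → total 4.9047×10⁻⁵ m/K
ΔT = g/(α₁L₁+α₂L₂) = 1.71×10⁻³ / 4.9047×10⁻⁵ = 34.865 K
T = 29.6 + 34.865 = 64.465 °C

T = 64.5 °C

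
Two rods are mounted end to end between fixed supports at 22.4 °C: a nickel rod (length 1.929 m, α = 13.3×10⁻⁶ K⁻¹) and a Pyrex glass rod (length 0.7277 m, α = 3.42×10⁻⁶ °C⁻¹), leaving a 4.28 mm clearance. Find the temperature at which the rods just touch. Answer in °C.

Gap closes when ΔL₁ + ΔL₂ = 4.28 mm = 4.28×10⁻³ m
(α₁L₁ + α₂L₂)ΔT = g
α₁L₁ + α₂L₂ = 13.3×10⁻⁶×1.929 + 3.42×10⁻⁶×0.7277 = 2.8144434×10⁻⁵ m/K
ΔT = 4.28×10⁻³ / 2.8144434×10⁻⁵ = 152.07 K
T = 22.4 + 152.07 = 174.47 °C

T = 174 °C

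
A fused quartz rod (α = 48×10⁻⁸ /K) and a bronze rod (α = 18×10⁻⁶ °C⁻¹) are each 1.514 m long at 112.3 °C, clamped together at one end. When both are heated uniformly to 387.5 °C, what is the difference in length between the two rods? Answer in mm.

ΔT = 275.2 K
fused quartz: ΔL = 48×10⁻⁸ × 1.514 m × 275.2 = 1.9999×10⁻⁴ m = 0.19999 mm
bronze: ΔL = 18×10⁻⁶ × 1.514 m × 275.2 = 7.4998×10⁻³ m = 7.4998 mm
difference = 7.4998 − 0.19999 = 7.29981 mm

7.30 mm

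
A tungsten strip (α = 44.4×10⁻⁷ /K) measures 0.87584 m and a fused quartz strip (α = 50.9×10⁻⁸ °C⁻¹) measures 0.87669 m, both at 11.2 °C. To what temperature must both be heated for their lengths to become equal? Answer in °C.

Equal length when α₁L₁ΔT − α₂L₂ΔT = L₂ − L₁ = 8.50×10⁻⁴ m
α₁L₁ = 3.8887296×10⁻⁶, α₂L₂ = 4.4623521×10⁻⁷ → Δ(αL) = 3.44249439×10⁻⁶ m/K
ΔT = 8.50×10⁻⁴ / 3.44249439×10⁻⁶ = 246.914 K, so T = 11.2 + 246.914 = 258.114 °C

T = 258.1 °C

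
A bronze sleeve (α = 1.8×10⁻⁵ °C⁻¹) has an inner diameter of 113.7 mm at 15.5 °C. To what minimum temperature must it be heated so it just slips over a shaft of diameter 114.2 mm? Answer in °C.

Required Δd = 114.2 − 113.7 = 0.5 mm
Δd = αd₀ΔT ⇒ ΔT = Δd/(αd₀) = 0.5 / (1.8×10⁻⁵ × 113.7) = 244.31 K
T_min = 15.5 + 244.31 = 259.81 °C

T = 260 °C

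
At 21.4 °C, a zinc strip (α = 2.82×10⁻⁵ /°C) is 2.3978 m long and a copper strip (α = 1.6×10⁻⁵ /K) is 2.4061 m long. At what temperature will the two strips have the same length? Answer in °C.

L₁(1 + α₁ΔT) = L₂(1 + α₂ΔT) ⇒ ΔT = (L₂ − L₁)/(α₁L₁ − α₂L₂)
L₂ − L₁ = 2.4061 − 2.3978 = 8.30×10⁻³ m
α₁L₁ − α₂L₂ = 2.82×10⁻⁵×2.3978 − 1.6×10⁻⁵×2.4061 = 2.912036×10⁻⁵ m/K
ΔT = 8.30×10⁻³ / 2.912036×10⁻⁵ = 285.024 K
T = 21.4 + 285.024 = 306.424 °C

T = 306.4 °C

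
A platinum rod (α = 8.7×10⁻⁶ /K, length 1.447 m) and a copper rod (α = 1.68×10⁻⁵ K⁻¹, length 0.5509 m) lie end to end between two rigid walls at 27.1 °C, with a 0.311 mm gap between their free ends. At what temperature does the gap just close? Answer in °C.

T = 41.3 °C

α₁L₁ = 1.25889×10⁻⁵ m/K, α₂L₂ = 9.25512×10⁻⁶ m/K → total 2.184402×10⁻⁵ m/K
ΔT = g/(α₁L₁+α₂L₂) = 3.11×10⁻⁴ / 2.184402×10⁻⁵ = 14.237 K
T = 27.1 + 14.237 = 41.337 °C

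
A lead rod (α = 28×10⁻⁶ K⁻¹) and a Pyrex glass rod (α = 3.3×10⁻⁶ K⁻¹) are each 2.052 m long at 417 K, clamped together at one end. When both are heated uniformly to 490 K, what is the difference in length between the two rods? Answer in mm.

3.70 mm

ΔT = 73 K
lead: ΔL = 28×10⁻⁶ × 2.052 m × 73 = 4.1943×10⁻³ m = 4.1943 mm
Pyrex glass: ΔL = 3.3×10⁻⁶ × 2.052 m × 73 = 4.9433×10⁻⁴ m = 0.49433 mm
difference = 4.1943 − 0.49433 = 3.69997 mm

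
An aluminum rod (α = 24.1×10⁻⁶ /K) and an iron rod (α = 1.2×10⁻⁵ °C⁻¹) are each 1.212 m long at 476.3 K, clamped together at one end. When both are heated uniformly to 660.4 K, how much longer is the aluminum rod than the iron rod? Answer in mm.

ΔT = 184.1 K
aluminum: ΔL = 24.1×10⁻⁶ × 1.212 m × 184.1 = 5.3774×10⁻³ m = 5.3774 mm
iron: ΔL = 1.2×10⁻⁵ × 1.212 m × 184.1 = 2.6776×10⁻³ m = 2.6776 mm
difference = 5.3774 − 2.6776 = 2.6998 mm

2.70 mm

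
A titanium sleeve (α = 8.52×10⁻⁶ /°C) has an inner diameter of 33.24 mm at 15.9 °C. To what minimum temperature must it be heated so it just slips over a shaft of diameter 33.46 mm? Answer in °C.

Required Δd = 33.46 − 33.24 = 0.22 mm
Δd = αd₀ΔT ⇒ ΔT = Δd/(αd₀) = 0.22 / (8.52×10⁻⁶ × 33.24) = 776.82 K
T_min = 15.9 + 776.82 = 792.72 °C

T = 793 °C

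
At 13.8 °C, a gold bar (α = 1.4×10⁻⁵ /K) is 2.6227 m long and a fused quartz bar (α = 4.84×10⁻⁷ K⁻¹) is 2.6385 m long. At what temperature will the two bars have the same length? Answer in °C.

L₁(1 + α₁ΔT) = L₂(1 + α₂ΔT) ⇒ ΔT = (L₂ − L₁)/(α₁L₁ − α₂L₂)
L₂ − L₁ = 2.6385 − 2.6227 = 1.58×10⁻² m
α₁L₁ − α₂L₂ = 1.4×10⁻⁵×2.6227 − 4.84×10⁻⁷×2.6385 = 3.5440766×10⁻⁵ m/K
ΔT = 1.58×10⁻² / 3.5440766×10⁻⁵ = 445.814 K
T = 13.8 + 445.814 = 459.614 °C

T = 459.6 °C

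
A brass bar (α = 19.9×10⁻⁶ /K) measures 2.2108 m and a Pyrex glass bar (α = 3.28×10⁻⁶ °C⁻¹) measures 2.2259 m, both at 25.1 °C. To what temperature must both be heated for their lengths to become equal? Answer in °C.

T = 436.6 °C

Equal length when α₁L₁ΔT − α₂L₂ΔT = L₂ − L₁ = 1.51×10⁻² m
α₁L₁ = 4.399492×10⁻⁵, α₂L₂ = 7.300952×10⁻⁶ → Δ(αL) = 3.6693968×10⁻⁵ m/K
ΔT = 1.51×10⁻² / 3.6693968×10⁻⁵ = 411.512 K, so T = 25.1 + 411.512 = 436.612 °C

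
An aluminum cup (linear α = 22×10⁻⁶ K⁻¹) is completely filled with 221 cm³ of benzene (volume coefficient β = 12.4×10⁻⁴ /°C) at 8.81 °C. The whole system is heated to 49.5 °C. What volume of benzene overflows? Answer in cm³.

10.6 cm³

The cup also expands: β_container ≈ 3α = 6.6×10⁻⁵ /K
Net overflow = V₀(β_liq − 3α_cont)ΔT
β − 3α = 1.24×10⁻³ − 6.6×10⁻⁵ = 1.174×10⁻³ /K; ΔT = 40.69 K
ΔV = 221 × 1.174×10⁻³ × 40.69 = 10.6 cm³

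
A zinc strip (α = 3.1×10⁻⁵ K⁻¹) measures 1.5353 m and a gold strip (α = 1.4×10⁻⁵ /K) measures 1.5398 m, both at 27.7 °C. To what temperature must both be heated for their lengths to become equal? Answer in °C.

T = 200.5 °C

L₁(1 + α₁ΔT) = L₂(1 + α₂ΔT) ⇒ ΔT = (L₂ − L₁)/(α₁L₁ − α₂L₂)
L₂ − L₁ = 1.5398 − 1.5353 = 4.50×10⁻³ m
α₁L₁ − α₂L₂ = 3.1×10⁻⁵×1.5353 − 1.4×10⁻⁵×1.5398 = 2.60371×10⁻⁵ m/K
ΔT = 4.50×10⁻³ / 2.60371×10⁻⁵ = 172.830 K
T = 27.7 + 172.830 = 200.530 °C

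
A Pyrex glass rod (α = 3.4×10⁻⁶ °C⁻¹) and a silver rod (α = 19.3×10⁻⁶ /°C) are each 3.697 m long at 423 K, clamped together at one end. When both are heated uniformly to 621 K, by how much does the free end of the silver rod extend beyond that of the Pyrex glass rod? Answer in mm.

11.6 mm

ΔT = 198 K
Pyrex glass: ΔL = 3.4×10⁻⁶ × 3.697 m × 198 = 2.4888×10⁻³ m = 2.4888 mm
silver: ΔL = 19.3×10⁻⁶ × 3.697 m × 198 = 1.4128×10⁻² m = 14.128 mm
difference = 14.128 − 2.4888 = 11.6392 mm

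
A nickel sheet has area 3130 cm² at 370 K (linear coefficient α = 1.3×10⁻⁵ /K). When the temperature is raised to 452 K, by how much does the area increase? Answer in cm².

Area coefficient ≈ 2α; |ΔT| = 82 K
ΔA = 2αA₀ΔT = 2(1.3×10⁻⁵)(3130)(82) = 6.67 cm²

ΔA = 6.67 cm²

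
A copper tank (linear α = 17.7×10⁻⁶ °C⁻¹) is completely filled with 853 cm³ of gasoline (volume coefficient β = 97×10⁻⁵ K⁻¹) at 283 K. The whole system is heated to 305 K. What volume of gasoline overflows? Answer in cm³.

17.2 cm³

The tank also expands: β_container ≈ 3α = 5.31×10⁻⁵ /K
Net overflow = V₀(β_liq − 3α_cont)ΔT
β − 3α = 9.70×10⁻⁴ − 5.31×10⁻⁵ = 9.169×10⁻⁴ /K; ΔT = 22 K
ΔV = 853 × 9.169×10⁻⁴ × 22 = 17.2 cm³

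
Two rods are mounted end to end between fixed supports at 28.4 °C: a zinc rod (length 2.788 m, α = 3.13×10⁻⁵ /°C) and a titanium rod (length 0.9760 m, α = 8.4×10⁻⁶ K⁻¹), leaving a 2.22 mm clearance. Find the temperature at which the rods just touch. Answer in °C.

T = 51.7 °C

α₁L₁ = 8.72644×10⁻⁵ m/K, α₂L₂ = 8.1984×10⁻⁶ m/K → total 9.54628×10⁻⁵ m/K
ΔT = g/(α₁L₁+α₂L₂) = 2.22×10⁻³ / 9.54628×10⁻⁵ = 23.255 K
T = 28.4 + 23.255 = 51.655 °C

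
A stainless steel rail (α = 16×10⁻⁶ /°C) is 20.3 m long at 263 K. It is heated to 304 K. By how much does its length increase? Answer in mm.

|ΔT| = |304 − 263| = 41 K
ΔL = αL₀ΔT = (16×10⁻⁶)(20.3)(41) = 1.33×10⁻² m

ΔL = 13.3 mm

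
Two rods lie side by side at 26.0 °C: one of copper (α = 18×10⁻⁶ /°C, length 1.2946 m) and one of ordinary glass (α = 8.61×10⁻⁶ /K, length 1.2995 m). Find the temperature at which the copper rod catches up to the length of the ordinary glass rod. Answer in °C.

Equal length when α₁L₁ΔT − α₂L₂ΔT = L₂ − L₁ = 4.90×10⁻³ m
α₁L₁ = 2.33028×10⁻⁵, α₂L₂ = 1.1188695×10⁻⁵ → Δ(αL) = 1.2114105×10⁻⁵ m/K
ΔT = 4.90×10⁻³ / 1.2114105×10⁻⁵ = 404.487 K, so T = 26.0 + 404.487 = 430.487 °C

T = 430.5 °C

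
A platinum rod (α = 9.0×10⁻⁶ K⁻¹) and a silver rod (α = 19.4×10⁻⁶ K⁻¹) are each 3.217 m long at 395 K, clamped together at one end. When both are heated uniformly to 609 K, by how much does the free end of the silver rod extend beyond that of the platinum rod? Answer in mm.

7.16 mm

ΔT = 214 K
platinum: ΔL = 9.0×10⁻⁶ × 3.217 m × 214 = 6.1959×10⁻³ m = 6.1959 mm
silver: ΔL = 19.4×10⁻⁶ × 3.217 m × 214 = 1.3356×10⁻² m = 13.356 mm
difference = 13.356 − 6.1959 = 7.1601 mm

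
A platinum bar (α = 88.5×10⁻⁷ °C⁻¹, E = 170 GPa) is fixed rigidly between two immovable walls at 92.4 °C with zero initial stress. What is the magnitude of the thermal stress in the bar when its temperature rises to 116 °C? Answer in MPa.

σ = 35.5 MPa

Fully constrained: the free strain ε = αΔT is blocked, so σ = Eε = EαΔT.
|ΔT| = 23.6 K
σ = 170×10⁹ × 88.5×10⁻⁷ × 23.6 = 3.55×10⁷ Pa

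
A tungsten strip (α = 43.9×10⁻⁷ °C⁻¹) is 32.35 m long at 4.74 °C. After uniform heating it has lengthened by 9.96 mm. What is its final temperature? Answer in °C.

ΔL = αL₀ΔT ⇒ ΔT = ΔL / (αL₀)
ΔT = 9.96×10⁻³ m / (43.9×10⁻⁷ × 32.35 m) = 70.133 K
T = 4.74 + 70.133 = 74.873 °C

T = 74.9 °C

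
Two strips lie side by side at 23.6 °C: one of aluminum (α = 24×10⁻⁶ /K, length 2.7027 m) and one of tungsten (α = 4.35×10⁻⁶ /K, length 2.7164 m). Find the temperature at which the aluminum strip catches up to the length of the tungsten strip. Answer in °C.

Equal length when α₁L₁ΔT − α₂L₂ΔT = L₂ − L₁ = 1.37×10⁻² m
α₁L₁ = 6.48648×10⁻⁵, α₂L₂ = 1.181634×10⁻⁵ → Δ(αL) = 5.304846×10⁻⁵ m/K
ΔT = 1.37×10⁻² / 5.304846×10⁻⁵ = 258.254 K, so T = 23.6 + 258.254 = 281.854 °C

T = 281.9 °C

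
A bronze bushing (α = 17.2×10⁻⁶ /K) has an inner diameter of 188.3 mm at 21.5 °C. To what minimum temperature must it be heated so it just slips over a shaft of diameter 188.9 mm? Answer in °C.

Required Δd = 188.9 − 188.3 = 0.6 mm
Δd = αd₀ΔT ⇒ ΔT = Δd/(αd₀) = 0.6 / (17.2×10⁻⁶ × 188.3) = 185.26 K
T_min = 21.5 + 185.26 = 206.76 °C

T = 207 °C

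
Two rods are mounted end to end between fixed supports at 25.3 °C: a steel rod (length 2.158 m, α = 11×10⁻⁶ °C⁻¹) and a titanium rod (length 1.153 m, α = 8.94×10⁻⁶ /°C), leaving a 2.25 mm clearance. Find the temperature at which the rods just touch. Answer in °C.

Gap closes when ΔL₁ + ΔL₂ = 2.25 mm = 2.25×10⁻³ m
(α₁L₁ + α₂L₂)ΔT = g
α₁L₁ + α₂L₂ = 11×10⁻⁶×2.158 + 8.94×10⁻⁶×1.153 = 3.404582×10⁻⁵ m/K
ΔT = 2.25×10⁻³ / 3.404582×10⁻⁵ = 66.087 K
T = 25.3 + 66.087 = 91.387 °C

T = 91.4 °C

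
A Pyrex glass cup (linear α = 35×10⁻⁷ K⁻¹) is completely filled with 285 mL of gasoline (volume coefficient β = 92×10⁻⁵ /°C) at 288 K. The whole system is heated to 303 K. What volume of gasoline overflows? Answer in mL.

3.89 mL

The cup also expands: β_container ≈ 3α = 1.05×10⁻⁵ /K
Net overflow = V₀(β_liq − 3α_cont)ΔT
β − 3α = 9.20×10⁻⁴ − 1.05×10⁻⁵ = 9.095×10⁻⁴ /K; ΔT = 15 K
ΔV = 285 × 9.095×10⁻⁴ × 15 = 3.89 mL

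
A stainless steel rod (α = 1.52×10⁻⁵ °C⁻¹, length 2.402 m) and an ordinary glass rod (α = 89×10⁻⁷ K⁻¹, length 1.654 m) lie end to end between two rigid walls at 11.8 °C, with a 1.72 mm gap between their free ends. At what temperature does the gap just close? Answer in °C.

T = 45.4 °C

Gap closes when ΔL₁ + ΔL₂ = 1.72 mm = 1.72×10⁻³ m
(α₁L₁ + α₂L₂)ΔT = g
α₁L₁ + α₂L₂ = 1.52×10⁻⁵×2.402 + 89×10⁻⁷×1.654 = 5.1231×10⁻⁵ m/K
ΔT = 1.72×10⁻³ / 5.1231×10⁻⁵ = 33.573 K
T = 11.8 + 33.573 = 45.373 °C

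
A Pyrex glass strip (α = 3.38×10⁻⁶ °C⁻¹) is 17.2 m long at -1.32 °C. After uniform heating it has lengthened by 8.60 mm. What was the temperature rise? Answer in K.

ΔT = 148 K

ΔL = αL₀ΔT ⇒ ΔT = ΔL / (αL₀)
ΔT = 8.60×10⁻³ m / (3.38×10⁻⁶ × 17.2 m) = 147.93 K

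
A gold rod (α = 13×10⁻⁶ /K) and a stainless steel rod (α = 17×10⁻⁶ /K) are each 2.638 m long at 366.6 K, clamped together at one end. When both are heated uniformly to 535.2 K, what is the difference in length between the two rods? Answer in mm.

ΔT = 168.6 K
gold: ΔL = 13×10⁻⁶ × 2.638 m × 168.6 = 5.7820×10⁻³ m = 5.7820 mm
stainless steel: ΔL = 17×10⁻⁶ × 2.638 m × 168.6 = 7.5610×10⁻³ m = 7.5610 mm
difference = 7.5610 − 5.7820 = 1.779 mm

1.78 mm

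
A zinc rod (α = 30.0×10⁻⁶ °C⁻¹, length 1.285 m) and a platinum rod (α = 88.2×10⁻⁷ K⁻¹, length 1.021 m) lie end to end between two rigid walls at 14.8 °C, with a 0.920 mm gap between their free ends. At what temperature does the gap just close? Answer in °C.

T = 34.1 °C

Gap closes when ΔL₁ + ΔL₂ = 0.920 mm = 9.20×10⁻⁴ m
(α₁L₁ + α₂L₂)ΔT = g
α₁L₁ + α₂L₂ = 30.0×10⁻⁶×1.285 + 88.2×10⁻⁷×1.021 = 4.755522×10⁻⁵ m/K
ΔT = 9.20×10⁻⁴ / 4.755522×10⁻⁵ = 19.346 K
T = 14.8 + 19.346 = 34.146 °C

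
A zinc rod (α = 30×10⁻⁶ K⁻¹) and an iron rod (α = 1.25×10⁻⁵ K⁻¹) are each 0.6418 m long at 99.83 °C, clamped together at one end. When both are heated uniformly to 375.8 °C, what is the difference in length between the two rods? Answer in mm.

ΔT = 275.97 K
zinc: ΔL = 30×10⁻⁶ × 0.6418 m × 275.97 = 5.3135×10⁻³ m = 5.3135 mm
iron: ΔL = 1.25×10⁻⁵ × 0.6418 m × 275.97 = 2.2140×10⁻³ m = 2.2140 mm
difference = 5.3135 − 2.2140 = 3.0995 mm

3.10 mm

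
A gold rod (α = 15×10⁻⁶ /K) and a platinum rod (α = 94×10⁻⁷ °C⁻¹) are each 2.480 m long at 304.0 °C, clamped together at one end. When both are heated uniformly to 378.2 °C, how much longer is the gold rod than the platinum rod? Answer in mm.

ΔT = 74.2 K
gold: ΔL = 15×10⁻⁶ × 2.480 m × 74.2 = 2.7602×10⁻³ m = 2.7602 mm
platinum: ΔL = 94×10⁻⁷ × 2.480 m × 74.2 = 1.7298×10⁻³ m = 1.7298 mm
difference = 2.7602 − 1.7298 = 1.0304 mm

1.03 mm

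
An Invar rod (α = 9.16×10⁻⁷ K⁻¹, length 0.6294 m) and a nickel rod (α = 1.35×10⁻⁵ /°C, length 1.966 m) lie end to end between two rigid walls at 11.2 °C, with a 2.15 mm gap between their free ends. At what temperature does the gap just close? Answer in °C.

α₁L₁ = 5.765304×10⁻⁷ m/K, α₂L₂ = 2.6541×10⁻⁵ m/K → total 2.71175304×10⁻⁵ m/K
ΔT = g/(α₁L₁+α₂L₂) = 2.15×10⁻³ / 2.71175304×10⁻⁵ = 79.285 K
T = 11.2 + 79.285 = 90.485 °C

T = 90.5 °C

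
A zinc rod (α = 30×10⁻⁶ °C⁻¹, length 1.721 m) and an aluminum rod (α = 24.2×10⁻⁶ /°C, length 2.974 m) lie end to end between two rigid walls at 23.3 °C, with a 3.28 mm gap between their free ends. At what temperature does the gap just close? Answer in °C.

T = 49.8 °C

α₁L₁ = 5.163×10⁻⁵ m/K, α₂L₂ = 7.19708×10⁻⁵ m/K → total 1.236008×10⁻⁴ m/K
ΔT = g/(α₁L₁+α₂L₂) = 3.28×10⁻³ / 1.236008×10⁻⁴ = 26.537 K
T = 23.3 + 26.537 = 49.837 °C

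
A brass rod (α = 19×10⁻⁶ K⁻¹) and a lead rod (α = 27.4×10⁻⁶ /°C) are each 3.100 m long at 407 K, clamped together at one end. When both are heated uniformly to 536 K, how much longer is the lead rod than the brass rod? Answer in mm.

ΔT = 129 K
brass: ΔL = 19×10⁻⁶ × 3.100 m × 129 = 7.5981×10⁻³ m = 7.5981 mm
lead: ΔL = 27.4×10⁻⁶ × 3.100 m × 129 = 1.0957×10⁻² m = 10.957 mm
difference = 10.957 − 7.5981 = 3.3589 mm

3.36 mm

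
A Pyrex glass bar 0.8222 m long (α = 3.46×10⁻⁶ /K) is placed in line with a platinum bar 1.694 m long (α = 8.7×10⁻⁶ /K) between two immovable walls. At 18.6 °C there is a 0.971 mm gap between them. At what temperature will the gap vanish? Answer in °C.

T = 73.8 °C

Gap closes when ΔL₁ + ΔL₂ = 0.971 mm = 9.71×10⁻⁴ m
(α₁L₁ + α₂L₂)ΔT = g
α₁L₁ + α₂L₂ = 3.46×10⁻⁶×0.8222 + 8.7×10⁻⁶×1.694 = 1.7582612×10⁻⁵ m/K
ΔT = 9.71×10⁻⁴ / 1.7582612×10⁻⁵ = 55.225 K
T = 18.6 + 55.225 = 73.825 °C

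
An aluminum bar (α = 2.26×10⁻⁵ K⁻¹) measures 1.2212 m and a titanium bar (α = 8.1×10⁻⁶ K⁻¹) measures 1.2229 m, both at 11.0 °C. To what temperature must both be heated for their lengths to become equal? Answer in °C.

T = 107.1 °C

L₁(1 + α₁ΔT) = L₂(1 + α₂ΔT) ⇒ ΔT = (L₂ − L₁)/(α₁L₁ − α₂L₂)
L₂ − L₁ = 1.2229 − 1.2212 = 1.70×10⁻³ m
α₁L₁ − α₂L₂ = 2.26×10⁻⁵×1.2212 − 8.1×10⁻⁶×1.2229 = 1.769363×10⁻⁵ m/K
ΔT = 1.70×10⁻³ / 1.769363×10⁻⁵ = 96.080 K
T = 11.0 + 96.080 = 107.080 °C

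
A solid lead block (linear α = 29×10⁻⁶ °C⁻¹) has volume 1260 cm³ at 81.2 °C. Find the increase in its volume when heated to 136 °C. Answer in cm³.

ΔV = 6.01 cm³

Isotropic solid: β ≈ 3α = 8.7×10⁻⁵ /K; ΔT = 54.8 K
ΔV = 3αV₀ΔT = 3(29×10⁻⁶)(1260)(54.8) = 6.01 cm³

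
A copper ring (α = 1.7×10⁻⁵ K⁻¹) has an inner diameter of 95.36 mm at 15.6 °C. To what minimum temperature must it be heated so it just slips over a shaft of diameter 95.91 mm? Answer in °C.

T = 355 °C

Required Δd = 95.91 − 95.36 = 0.55 mm
Δd = αd₀ΔT ⇒ ΔT = Δd/(αd₀) = 0.55 / (1.7×10⁻⁵ × 95.36) = 339.27 K
T_min = 15.6 + 339.27 = 354.87 °C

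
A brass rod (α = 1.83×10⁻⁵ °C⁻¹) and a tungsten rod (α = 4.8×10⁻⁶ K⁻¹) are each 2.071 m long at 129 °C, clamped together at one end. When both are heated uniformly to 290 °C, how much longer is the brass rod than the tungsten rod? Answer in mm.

ΔT = 161 K
brass: ΔL = 1.83×10⁻⁵ × 2.071 m × 161 = 6.1018×10⁻³ m = 6.1018 mm
tungsten: ΔL = 4.8×10⁻⁶ × 2.071 m × 161 = 1.6005×10⁻³ m = 1.6005 mm
difference = 6.1018 − 1.6005 = 4.5013 mm

4.50 mm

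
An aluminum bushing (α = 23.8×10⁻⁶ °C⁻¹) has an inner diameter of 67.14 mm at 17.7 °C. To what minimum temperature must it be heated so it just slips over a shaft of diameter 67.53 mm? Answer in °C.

Required Δd = 67.53 − 67.14 = 0.39 mm
Δd = αd₀ΔT ⇒ ΔT = Δd/(αd₀) = 0.39 / (23.8×10⁻⁶ × 67.14) = 244.07 K
T_min = 17.7 + 244.07 = 261.77 °C

T = 262 °C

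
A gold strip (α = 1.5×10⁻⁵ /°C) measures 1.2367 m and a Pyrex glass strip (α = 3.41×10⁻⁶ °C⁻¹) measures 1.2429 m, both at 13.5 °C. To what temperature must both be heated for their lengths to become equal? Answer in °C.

T = 446.7 °C

Equal length when α₁L₁ΔT − α₂L₂ΔT = L₂ − L₁ = 6.20×10⁻³ m
α₁L₁ = 1.85505×10⁻⁵, α₂L₂ = 4.238289×10⁻⁶ → Δ(αL) = 1.4312211×10⁻⁵ m/K
ΔT = 6.20×10⁻³ / 1.4312211×10⁻⁵ = 433.197 K, so T = 13.5 + 433.197 = 446.697 °C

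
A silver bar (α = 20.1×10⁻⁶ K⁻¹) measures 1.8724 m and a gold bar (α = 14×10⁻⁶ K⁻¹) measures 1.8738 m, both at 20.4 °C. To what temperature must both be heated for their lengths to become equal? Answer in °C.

T = 143.2 °C

L₁(1 + α₁ΔT) = L₂(1 + α₂ΔT) ⇒ ΔT = (L₂ − L₁)/(α₁L₁ − α₂L₂)
L₂ − L₁ = 1.8738 − 1.8724 = 1.40×10⁻³ m
α₁L₁ − α₂L₂ = 20.1×10⁻⁶×1.8724 − 14×10⁻⁶×1.8738 = 1.140204×10⁻⁵ m/K
ΔT = 1.40×10⁻³ / 1.140204×10⁻⁵ = 122.785 K
T = 20.4 + 122.785 = 143.185 °C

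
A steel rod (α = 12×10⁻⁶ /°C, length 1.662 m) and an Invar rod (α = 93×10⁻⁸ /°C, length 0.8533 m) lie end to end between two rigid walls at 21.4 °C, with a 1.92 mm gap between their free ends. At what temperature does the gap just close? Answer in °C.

Gap closes when ΔL₁ + ΔL₂ = 1.92 mm = 1.92×10⁻³ m
(α₁L₁ + α₂L₂)ΔT = g
α₁L₁ + α₂L₂ = 12×10⁻⁶×1.662 + 93×10⁻⁸×0.8533 = 2.0737569×10⁻⁵ m/K
ΔT = 1.92×10⁻³ / 2.0737569×10⁻⁵ = 92.59 K
T = 21.4 + 92.59 = 113.99 °C

T = 114 °C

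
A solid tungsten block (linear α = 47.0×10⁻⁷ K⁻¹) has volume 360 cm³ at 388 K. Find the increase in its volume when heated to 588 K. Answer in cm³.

ΔV = 1.02 cm³

Isotropic solid: β ≈ 3α = 1.4×10⁻⁵ /K; ΔT = 200 K
ΔV = 3αV₀ΔT = 3(47.0×10⁻⁷)(360)(200) = 1.02 cm³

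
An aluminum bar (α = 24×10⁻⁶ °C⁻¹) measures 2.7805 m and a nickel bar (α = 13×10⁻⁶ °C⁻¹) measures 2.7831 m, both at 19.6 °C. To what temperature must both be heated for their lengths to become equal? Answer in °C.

Equal length when α₁L₁ΔT − α₂L₂ΔT = L₂ − L₁ = 2.60×10⁻³ m
α₁L₁ = 6.6732×10⁻⁵, α₂L₂ = 3.61803×10⁻⁵ → Δ(αL) = 3.05517×10⁻⁵ m/K
ΔT = 2.60×10⁻³ / 3.05517×10⁻⁵ = 85.102 K, so T = 19.6 + 85.102 = 104.702 °C

T = 104.7 °C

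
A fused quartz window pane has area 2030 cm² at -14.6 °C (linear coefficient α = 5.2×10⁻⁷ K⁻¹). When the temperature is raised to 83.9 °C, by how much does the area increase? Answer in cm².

ΔA = 0.208 cm²

Area coefficient ≈ 2α; |ΔT| = 98.5 K
ΔA = 2αA₀ΔT = 2(5.2×10⁻⁷)(2030)(98.5) = 0.208 cm²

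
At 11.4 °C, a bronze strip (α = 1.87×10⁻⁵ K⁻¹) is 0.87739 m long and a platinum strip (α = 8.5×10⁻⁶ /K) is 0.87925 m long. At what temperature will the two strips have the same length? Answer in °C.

T = 219.6 °C

L₁(1 + α₁ΔT) = L₂(1 + α₂ΔT) ⇒ ΔT = (L₂ − L₁)/(α₁L₁ − α₂L₂)
L₂ − L₁ = 0.87925 − 0.87739 = 1.86×10⁻³ m
α₁L₁ − α₂L₂ = 1.87×10⁻⁵×0.87739 − 8.5×10⁻⁶×0.87925 = 8.933568×10⁻⁶ m/K
ΔT = 1.86×10⁻³ / 8.933568×10⁻⁶ = 208.203 K
T = 11.4 + 208.203 = 219.603 °C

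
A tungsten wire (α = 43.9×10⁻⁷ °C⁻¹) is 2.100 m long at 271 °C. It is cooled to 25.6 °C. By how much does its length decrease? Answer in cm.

ΔL = 0.226 cm

|ΔT| = |25.6 − 271| = 245.4 K
ΔL = αL₀ΔT = (43.9×10⁻⁷)(2.100)(245.4) = 2.26×10⁻³ m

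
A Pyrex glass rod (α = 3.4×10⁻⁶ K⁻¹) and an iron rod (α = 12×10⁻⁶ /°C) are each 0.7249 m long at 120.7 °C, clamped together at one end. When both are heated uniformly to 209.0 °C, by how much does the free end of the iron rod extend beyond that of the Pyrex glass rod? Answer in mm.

0.550 mm

ΔT = 88.3 K
Pyrex glass: ΔL = 3.4×10⁻⁶ × 0.7249 m × 88.3 = 2.1763×10⁻⁴ m = 0.21763 mm
iron: ΔL = 12×10⁻⁶ × 0.7249 m × 88.3 = 7.6810×10⁻⁴ m = 0.76810 mm
difference = 0.76810 − 0.21763 = 0.55047 mm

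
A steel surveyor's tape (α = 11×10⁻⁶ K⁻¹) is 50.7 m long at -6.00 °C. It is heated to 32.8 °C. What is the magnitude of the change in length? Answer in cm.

|ΔT| = |32.8 − (-6.00)| = 38.80 K
ΔL = αL₀ΔT = (11×10⁻⁶)(50.7)(38.80) = 2.16×10⁻² m

ΔL = 2.16 cm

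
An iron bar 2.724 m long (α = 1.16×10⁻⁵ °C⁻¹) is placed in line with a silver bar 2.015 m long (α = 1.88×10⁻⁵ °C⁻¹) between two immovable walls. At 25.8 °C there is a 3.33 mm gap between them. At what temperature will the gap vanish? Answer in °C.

T = 73.7 °C

α₁L₁ = 3.15984×10⁻⁵ m/K, α₂L₂ = 3.7882×10⁻⁵ m/K → total 6.94804×10⁻⁵ m/K
ΔT = g/(α₁L₁+α₂L₂) = 3.33×10⁻³ / 6.94804×10⁻⁵ = 47.927 K
T = 25.8 + 47.927 = 73.727 °C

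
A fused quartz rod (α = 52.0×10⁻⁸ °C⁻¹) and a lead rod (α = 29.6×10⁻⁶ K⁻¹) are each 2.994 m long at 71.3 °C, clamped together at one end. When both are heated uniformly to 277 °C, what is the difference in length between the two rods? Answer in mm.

17.9 mm

ΔT = 205.7 K
fused quartz: ΔL = 52.0×10⁻⁸ × 2.994 m × 205.7 = 3.2025×10⁻⁴ m = 0.32025 mm
lead: ΔL = 29.6×10⁻⁶ × 2.994 m × 205.7 = 1.8230×10⁻² m = 18.230 mm
difference = 18.230 − 0.32025 = 17.90975 mm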